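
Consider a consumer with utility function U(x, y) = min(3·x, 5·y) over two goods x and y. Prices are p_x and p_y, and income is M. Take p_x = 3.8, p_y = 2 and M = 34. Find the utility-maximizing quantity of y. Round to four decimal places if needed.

Leontief preferences: the optimum is at the kink where x/5 = y/3, i.e. y = (3/5)·x.
Budget: p_x·x + p_y·(3/5)·x = M, so (5·p_x + 3·p_y)·x = 5·M.
Demand: x*(p_x,p_y,M) = 5·M/(5·p_x + 3·p_y), y* = 3·M/(5·p_x + 3·p_y).
Here 5·3.8 + 3·2 = 25, giving y* = 4.08.

y* = 4.08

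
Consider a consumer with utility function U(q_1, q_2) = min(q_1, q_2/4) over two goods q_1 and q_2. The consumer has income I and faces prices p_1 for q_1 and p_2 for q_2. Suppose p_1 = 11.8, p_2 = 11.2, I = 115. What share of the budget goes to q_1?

share on q_1 = 0.2085

With perfect complements, no substitution: consume in ratio q_1:q_2 = 1:4.
Budget: p_1·q_1 + p_2·4·q_1 = I, so (p_1 + 4·p_2)·q_1 = I.
Demand: q_1*(p_1,p_2,I) = I/(p_1 + 4·p_2), q_2* = 4·I/(p_1 + 4·p_2).
Here 11.8 + 4·11.2 = 56.6, giving q_1* = 2.0318 and q_2* = 8.1272.
Expenditure on q_1: 11.8·2.0318 = 23.9753; share = 0.2085.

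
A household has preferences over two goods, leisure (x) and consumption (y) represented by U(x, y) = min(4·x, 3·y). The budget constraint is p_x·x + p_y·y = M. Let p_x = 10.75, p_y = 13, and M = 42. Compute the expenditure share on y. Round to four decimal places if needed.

With perfect complements, no substitution: consume in ratio x:y = 3:4.
Budget: p_x·x + p_y·(4/3)·x = M, so (3·p_x + 4·p_y)·x = 3·M.
Demand: x*(p_x,p_y,M) = 3·M/(3·p_x + 4·p_y), y* = 4·M/(3·p_x + 4·p_y).
Here 3·10.75 + 4·13 = 84.25, giving x* = 1.4955 and y* = 1.9941.
Expenditure on y: 13·1.9941 = 25.9228; share = 0.6172.

share on y = 0.6172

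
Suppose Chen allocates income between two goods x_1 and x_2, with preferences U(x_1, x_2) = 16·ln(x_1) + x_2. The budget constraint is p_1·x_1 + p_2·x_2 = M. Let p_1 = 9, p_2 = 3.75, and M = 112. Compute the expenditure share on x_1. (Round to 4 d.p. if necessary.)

share on x_1 = 0.5357

MU_x_1 = 16/x_1, MU_x_2 = 1. Tangency: 16/x_1 = p_1/p_2.
So x_1*(p_1,p_2) = 16·p_2/p_1, independent of income; and x_2* = (M − 16·p_2)/p_2.
At the given prices: x_1* = 16·3.75/9 = 6.6667, and x_2* = 13.8667.
Expenditure on x_1: 9·6.6667 = 60; share = 0.5357.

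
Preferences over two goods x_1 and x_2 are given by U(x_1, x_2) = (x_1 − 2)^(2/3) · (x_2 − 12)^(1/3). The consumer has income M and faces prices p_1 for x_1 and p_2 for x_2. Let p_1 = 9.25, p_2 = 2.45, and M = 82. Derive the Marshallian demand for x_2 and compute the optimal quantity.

This is Cobb-Douglas in (x_1−2, x_2−12): tangency gives 2/3·p_2·(x_2−12) = 1/3·p_1·(x_1−2).
After buying the subsistence bundle (2, 12), a share 2/3 of the remaining income goes to x_1: x_1* = 2 + 2/3·(M − 2p_1 − 12p_2)/p_1.
Discretionary income = 82 − 2·9.25 − 12·2.45 = 34.1; x_2* = 12 + 1/3·34.1/2.45 = 16.6395.

x_2* = 16.6395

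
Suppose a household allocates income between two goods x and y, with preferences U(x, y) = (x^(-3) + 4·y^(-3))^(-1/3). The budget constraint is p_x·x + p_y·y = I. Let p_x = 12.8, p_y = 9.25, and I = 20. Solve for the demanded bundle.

x* = 0.7411, y* = 1.1367

MU_x ∝ x^(-4), MU_y ∝ 4·y^(-4), so MRS = (1/4)·(y/x)^(4) = p_x/p_y.
Hence y/x = (4·p_x/p_y)^(1/(4)), i.e. raised to the 0.25 power.
Substitute y = (y/x)·x into the budget: x* = I/(p_x + p_y·(y/x)).
Numerically y/x = 1.533847, so x* = 20/(12.8 + 9.25·1.533847) = 0.7411 and y* = 1.533847·0.7411 = 1.1367.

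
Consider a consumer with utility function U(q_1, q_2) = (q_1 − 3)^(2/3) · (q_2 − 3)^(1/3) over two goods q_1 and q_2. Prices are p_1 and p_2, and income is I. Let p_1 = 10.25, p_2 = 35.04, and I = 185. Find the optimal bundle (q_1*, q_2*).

q_1* = 6.1954, q_2* = 3.4674

Let q_1' = q_1−3, q_2' = q_2−3. MRS = 2·q_2'/q_1' = p_1/p_2.
After buying the subsistence bundle (3, 3), a share 2/3 of the remaining income goes to q_1: q_1* = 3 + 2/3·(I − 3p_1 − 3p_2)/p_1.
Discretionary income = 185 − 3·10.25 − 3·35.04 = 49.13; q_1* = 3 + 2/3·49.13/10.25 = 6.1954; q_2* = 3 + 1/3·49.13/35.04 = 3.4674.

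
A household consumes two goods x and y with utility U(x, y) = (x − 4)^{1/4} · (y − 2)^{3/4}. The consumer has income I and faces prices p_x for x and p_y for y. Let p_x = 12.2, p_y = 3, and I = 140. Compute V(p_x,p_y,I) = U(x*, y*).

V = 11.397

After buying the subsistence bundle (4, 2), a share 0.25 of the remaining income goes to x: x* = 4 + 0.25·(I − 4p_x − 2p_y)/p_x.
Discretionary income = 140 − 4·12.2 − 2·3 = 85.2; x* = 4 + 0.25·85.2/12.2 = 5.7459; y* = 2 + 0.75·85.2/3 = 23.3.
Utility at the optimum: U(5.7459, 23.3) = 11.397.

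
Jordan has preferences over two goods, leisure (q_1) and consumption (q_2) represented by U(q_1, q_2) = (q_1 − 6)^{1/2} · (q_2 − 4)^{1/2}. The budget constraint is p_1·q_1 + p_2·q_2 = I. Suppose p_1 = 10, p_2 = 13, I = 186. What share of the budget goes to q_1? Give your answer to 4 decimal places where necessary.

share on q_1 = 0.5215

Let q_1' = q_1−6, q_2' = q_2−4. MRS = q_2'/q_1' = p_1/p_2.
Substituting into the budget: q_1* = 6 + 0.5·(I − 6·p_1 − 4·p_2)/p_1, and q_2* = 4 + 0.5·(…)/p_2.
Discretionary income = 186 − 6·10 − 4·13 = 74; q_1* = 6 + 0.5·74/10 = 9.7; q_2* = 4 + 0.5·74/13 = 6.8462.
Expenditure on q_1: 10·9.7 = 97; share = 0.5215.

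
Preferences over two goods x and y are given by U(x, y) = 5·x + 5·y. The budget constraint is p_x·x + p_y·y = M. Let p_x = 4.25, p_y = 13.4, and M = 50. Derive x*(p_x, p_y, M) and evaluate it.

Linear utility — the consumer picks whichever good has higher MU/price: 5/4.25 = 1.1765 vs 5/13.4 = 0.3731.
x gives more utility per dollar, so spend all income on x: x* = M/p_x, y* = 0.
Numerically: x* = 11.7647, y* = 0.

x* = 11.7647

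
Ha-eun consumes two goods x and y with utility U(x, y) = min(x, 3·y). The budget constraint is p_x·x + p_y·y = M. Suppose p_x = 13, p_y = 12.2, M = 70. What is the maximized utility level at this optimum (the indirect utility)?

V = 4.1016

Leontief preferences: the optimum is at the kink where x/3 = y/1, i.e. y = (1/3)·x.
Budget: p_x·x + p_y·(1/3)·x = M, so (3·p_x + p_y)·x = 3·M.
Demand: x*(p_x,p_y,M) = 3·M/(3·p_x + p_y), y* = M/(3·p_x + p_y).
Here 3·13 + 12.2 = 51.2, giving x* = 4.1016 and y* = 1.3672.
Utility at the optimum: U(4.1016, 1.3672) = 4.1016.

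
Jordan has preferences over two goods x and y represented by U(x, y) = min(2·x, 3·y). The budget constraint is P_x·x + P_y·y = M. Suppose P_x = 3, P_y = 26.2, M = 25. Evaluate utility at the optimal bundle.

With perfect complements, no substitution: consume in ratio x:y = 3:2.
Budget: P_x·x + P_y·(2/3)·x = M, so (3·P_x + 2·P_y)·x = 3·M.
Demand: x*(P_x,P_y,M) = 3·M/(3·P_x + 2·P_y), y* = 2·M/(3·P_x + 2·P_y).
Here 3·3 + 2·26.2 = 61.4, giving x* = 1.2215 and y* = 0.8143.
Utility at the optimum: U(1.2215, 0.8143) = 2.443.

V = 2.443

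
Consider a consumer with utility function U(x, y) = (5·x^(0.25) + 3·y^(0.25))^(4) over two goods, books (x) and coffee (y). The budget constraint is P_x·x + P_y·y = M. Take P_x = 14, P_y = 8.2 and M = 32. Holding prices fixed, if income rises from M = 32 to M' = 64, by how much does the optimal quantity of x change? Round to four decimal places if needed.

From the CES first-order condition, (5/3)·(y/x)^(0.75) = P_x/P_y.
Hence y/x = ((3/5)·P_x/P_y)^(1/(0.75)), i.e. raised to the 4/3 power.
Substitute y = (y/x)·x into the budget: x* = M/(P_x + P_y·(y/x)).
Numerically y/x = 1.032652, so x* = 32/(14 + 8.2·1.032652) = 1.4243.
At M' = 64: x* = 2.8485. Change: 2.8485 − 1.4243 = 1.4243.

Δx* = 1.4243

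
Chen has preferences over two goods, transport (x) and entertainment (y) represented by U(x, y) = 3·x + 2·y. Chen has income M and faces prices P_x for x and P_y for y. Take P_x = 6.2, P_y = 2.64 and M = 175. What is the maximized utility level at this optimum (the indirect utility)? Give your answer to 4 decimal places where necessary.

V = 132.5758

Perfect substitutes: compare marginal utility per dollar. 3/P_x vs 2/P_y → 0.4839 vs 0.7576.
y gives more utility per dollar, so spend all income on y: y* = M/P_y, x* = 0.
Numerically: x* = 0, y* = 66.2879.
Utility at the optimum: U(0, 66.2879) = 132.5758.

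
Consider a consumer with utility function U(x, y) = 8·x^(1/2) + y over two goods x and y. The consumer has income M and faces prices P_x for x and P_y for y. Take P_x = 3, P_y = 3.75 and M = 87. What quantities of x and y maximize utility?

MU_x = 4/√x, MU_y = 1. Tangency: 4/√x = P_x/P_y.
Solve: √x = 4·P_y/P_x, so x*(P_x,P_y) = (4·P_y/P_x)², and y* = (M − P_x·x*)/P_y.
Plugging in: x* = (4·3.75/3)² = 25, y* = 3.2.

x* = 25, y* = 3.2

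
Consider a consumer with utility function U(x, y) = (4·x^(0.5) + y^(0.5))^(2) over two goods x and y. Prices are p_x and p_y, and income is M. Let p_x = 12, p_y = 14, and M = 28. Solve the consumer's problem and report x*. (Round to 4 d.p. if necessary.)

MU_x ∝ 4·x^(-0.5), MU_y ∝ y^(-0.5), so MRS = 4·(y/x)^(0.5) = p_x/p_y.
Solve for the ratio: y/x = [(1/4)·p_x/p_y]^(2).
With the ratio pinned down, the budget gives x* = M/(p_x + p_y·(y/x)) and y* = (y/x)·x*.
Numerically y/x = 0.045918, so x* = 28/(12 + 14·0.045918) = 2.2147.

x* = 2.2147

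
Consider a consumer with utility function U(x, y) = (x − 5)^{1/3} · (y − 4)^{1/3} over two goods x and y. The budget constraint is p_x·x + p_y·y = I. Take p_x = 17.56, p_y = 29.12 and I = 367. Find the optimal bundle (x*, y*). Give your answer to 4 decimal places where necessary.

x* = 9.6333, y* = 6.794

This is Cobb-Douglas in (x−5, y−4): tangency gives 1/3·p_y·(y−4) = 1/3·p_x·(x−5).
Substituting into the budget: x* = 5 + 0.5·(I − 5·p_x − 4·p_y)/p_x, and y* = 4 + 0.5·(…)/p_y.
Discretionary income = 367 − 5·17.56 − 4·29.12 = 162.72; x* = 5 + 0.5·162.72/17.56 = 9.6333; y* = 4 + 0.5·162.72/29.12 = 6.794.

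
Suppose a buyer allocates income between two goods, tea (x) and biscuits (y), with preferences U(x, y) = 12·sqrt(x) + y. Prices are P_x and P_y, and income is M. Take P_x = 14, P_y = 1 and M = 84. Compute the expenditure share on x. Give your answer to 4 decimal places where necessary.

Plugging in: x* = (6·1/14)² = 0.1837, y* = 81.4286.
Expenditure on x: 14·0.1837 = 2.5714; share = 0.0306.

share on x = 0.0306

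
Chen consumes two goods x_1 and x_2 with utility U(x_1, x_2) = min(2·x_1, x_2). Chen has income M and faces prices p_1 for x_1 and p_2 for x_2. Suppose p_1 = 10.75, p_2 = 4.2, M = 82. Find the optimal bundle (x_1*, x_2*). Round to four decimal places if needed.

With perfect complements, no substitution: consume in ratio x_1:x_2 = 1:2.
Budget: p_1·x_1 + p_2·2·x_1 = M, so (p_1 + 2·p_2)·x_1 = M.
Demand: x_1*(p_1,p_2,M) = M/(p_1 + 2·p_2), x_2* = 2·M/(p_1 + 2·p_2).
Here 10.75 + 2·4.2 = 19.15, giving x_1* = 4.282 and x_2* = 8.564.

x_1* = 4.282, x_2* = 8.564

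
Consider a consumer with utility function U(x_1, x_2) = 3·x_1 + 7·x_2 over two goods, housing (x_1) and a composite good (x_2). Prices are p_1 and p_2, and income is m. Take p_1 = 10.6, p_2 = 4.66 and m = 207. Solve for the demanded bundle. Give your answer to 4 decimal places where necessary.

x_2 gives more utility per dollar, so spend all income on x_2: x_2* = m/p_2, x_1* = 0.
Numerically: x_1* = 0, x_2* = 44.4206.

x_1* = 0, x_2* = 44.4206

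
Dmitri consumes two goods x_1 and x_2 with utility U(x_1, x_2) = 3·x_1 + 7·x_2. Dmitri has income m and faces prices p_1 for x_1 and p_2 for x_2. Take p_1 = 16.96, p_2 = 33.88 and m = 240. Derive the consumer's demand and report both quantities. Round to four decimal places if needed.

Perfect substitutes: compare marginal utility per dollar. 3/p_1 vs 7/p_2 → 0.1769 vs 0.2066.
x_2 gives more utility per dollar, so spend all income on x_2: x_2* = m/p_2, x_1* = 0.
Numerically: x_1* = 0, x_2* = 7.0838.

x_1* = 0, x_2* = 7.0838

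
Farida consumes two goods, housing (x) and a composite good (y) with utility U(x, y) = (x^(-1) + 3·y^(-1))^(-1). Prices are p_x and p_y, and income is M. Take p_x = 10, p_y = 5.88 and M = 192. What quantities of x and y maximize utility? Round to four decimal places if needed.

MRS = MU_x/MU_y = (1/3)·(y/x)^(2). Set equal to p_x/p_y.
Solve for the ratio: y/x = [3·p_x/p_y]^(0.5).
Substitute y = (y/x)·x into the budget: x* = M/(p_x + p_y·(y/x)).
Numerically y/x = 2.25877, so x* = 192/(10 + 5.88·2.25877) = 8.2469 and y* = 2.25877·8.2469 = 18.6278.

x* = 8.2469, y* = 18.6278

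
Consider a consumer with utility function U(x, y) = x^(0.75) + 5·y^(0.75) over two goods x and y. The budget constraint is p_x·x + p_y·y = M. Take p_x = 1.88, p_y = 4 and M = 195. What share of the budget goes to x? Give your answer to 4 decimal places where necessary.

share on x = 0.0152

MU_x ∝ x^(-0.25), MU_y ∝ 5·y^(-0.25), so MRS = (1/5)·(y/x)^(0.25) = p_x/p_y.
Solve for the ratio: y/x = [5·p_x/p_y]^(4).
Substitute y = (y/x)·x into the budget: x* = M/(p_x + p_y·(y/x)).
Numerically y/x = 30.498006, so x* = 195/(1.88 + 4·30.498006) = 1.5742 and y* = 30.498006·1.5742 = 48.0101.
Expenditure on x: 1.88·1.5742 = 2.9595; share = 0.0152.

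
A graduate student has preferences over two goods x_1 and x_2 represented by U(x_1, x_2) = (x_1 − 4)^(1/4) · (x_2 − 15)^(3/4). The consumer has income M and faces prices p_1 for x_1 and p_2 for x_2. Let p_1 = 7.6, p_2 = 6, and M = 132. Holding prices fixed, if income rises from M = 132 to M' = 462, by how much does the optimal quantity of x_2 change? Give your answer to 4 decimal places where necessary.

This is Cobb-Douglas in (x_1−4, x_2−15): tangency gives 0.25·p_2·(x_2−15) = 0.75·p_1·(x_1−4).
After buying the subsistence bundle (4, 15), a share 0.25 of the remaining income goes to x_1: x_1* = 4 + 0.25·(M − 4p_1 − 15p_2)/p_1.
Discretionary income = 132 − 4·7.6 − 15·6 = 11.6; x_2* = 15 + 0.75·11.6/6 = 16.45.
At M' = 462: x_2* = 57.7. Change: 57.7 − 16.45 = 41.25.

Δx_2* = 41.25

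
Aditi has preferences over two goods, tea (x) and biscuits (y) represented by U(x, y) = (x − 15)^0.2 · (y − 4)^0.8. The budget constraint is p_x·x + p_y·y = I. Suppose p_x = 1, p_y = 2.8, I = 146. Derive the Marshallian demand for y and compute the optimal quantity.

y* = 38.2286

MRS = (1/4)·(y−4)/(x−15). Tangency with p_x/p_y gives y−4 = 4·(p_x/p_y)·(x−15).
After buying the subsistence bundle (15, 4), a share 0.2 of the remaining income goes to x: x* = 15 + 0.2·(I − 15p_x − 4p_y)/p_x.
Discretionary income = 146 − 15·1 − 4·2.8 = 119.8; y* = 4 + 0.8·119.8/2.8 = 38.2286.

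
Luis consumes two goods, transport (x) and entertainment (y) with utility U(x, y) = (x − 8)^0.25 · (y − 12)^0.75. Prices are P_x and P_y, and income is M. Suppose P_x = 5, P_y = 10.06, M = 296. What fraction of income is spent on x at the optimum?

share on x = 0.2494

Let x' = x−8, y' = y−12. MRS = (1/3)·y'/x' = P_x/P_y.
After buying the subsistence bundle (8, 12), a share 0.25 of the remaining income goes to x: x* = 8 + 0.25·(M − 8P_x − 12P_y)/P_x.
Discretionary income = 296 − 8·5 − 12·10.06 = 135.28; x* = 8 + 0.25·135.28/5 = 14.764; y* = 12 + 0.75·135.28/10.06 = 22.0855.
Expenditure on x: 5·14.764 = 73.82; share = 0.2494.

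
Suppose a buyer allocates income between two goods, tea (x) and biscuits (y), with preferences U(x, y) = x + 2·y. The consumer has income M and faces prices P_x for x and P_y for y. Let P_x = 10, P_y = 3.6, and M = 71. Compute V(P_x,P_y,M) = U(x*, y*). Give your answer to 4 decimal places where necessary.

Perfect substitutes: compare marginal utility per dollar. 1/P_x vs 2/P_y → 0.1 vs 0.5556.
y gives more utility per dollar, so spend all income on y: y* = M/P_y, x* = 0.
Numerically: x* = 0, y* = 19.7222.
Utility at the optimum: U(0, 19.7222) = 39.4444.

V = 39.4444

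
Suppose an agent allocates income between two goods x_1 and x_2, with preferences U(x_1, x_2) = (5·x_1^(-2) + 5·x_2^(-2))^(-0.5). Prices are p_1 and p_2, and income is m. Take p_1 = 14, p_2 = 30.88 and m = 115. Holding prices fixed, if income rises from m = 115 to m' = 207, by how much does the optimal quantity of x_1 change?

Δx_1* = 2.4389

MU_x_1 ∝ 5·x_1^(-3), MU_x_2 ∝ 5·x_2^(-3), so MRS = (x_2/x_1)^(3) = p_1/p_2.
Hence x_2/x_1 = (p_1/p_2)^(1/(3)), i.e. raised to the 1/3 power.
With the ratio pinned down, the budget gives x_1* = m/(p_1 + p_2·(x_2/x_1)) and x_2* = (x_2/x_1)·x_1*.
Numerically x_2/x_1 = 0.768216, so x_1* = 115/(14 + 30.88·0.768216) = 3.0486.
At m' = 207: x_1* = 5.4874. Change: 5.4874 − 3.0486 = 2.4389.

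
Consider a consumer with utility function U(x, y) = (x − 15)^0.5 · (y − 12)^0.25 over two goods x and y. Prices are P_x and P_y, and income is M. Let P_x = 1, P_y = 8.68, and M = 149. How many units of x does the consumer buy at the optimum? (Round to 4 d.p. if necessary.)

x* = 34.8933

Let x' = x−15, y' = y−12. MRS = 2·y'/x' = P_x/P_y.
Substituting into the budget: x* = 15 + 2/3·(M − 15·P_x − 12·P_y)/P_x, and y* = 12 + 1/3·(…)/P_y.
Discretionary income = 149 − 15·1 − 12·8.68 = 29.84; x* = 15 + 2/3·29.84/1 = 34.8933.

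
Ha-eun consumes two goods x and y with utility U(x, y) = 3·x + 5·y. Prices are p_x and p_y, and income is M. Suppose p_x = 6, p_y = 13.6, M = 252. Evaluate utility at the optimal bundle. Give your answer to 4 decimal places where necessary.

Linear utility — the consumer picks whichever good has higher MU/price: 3/6 = 0.5 vs 5/13.6 = 0.3676.
x gives more utility per dollar, so spend all income on x: x* = M/p_x, y* = 0.
Numerically: x* = 42, y* = 0.
Utility at the optimum: U(42, 0) = 126.

V = 126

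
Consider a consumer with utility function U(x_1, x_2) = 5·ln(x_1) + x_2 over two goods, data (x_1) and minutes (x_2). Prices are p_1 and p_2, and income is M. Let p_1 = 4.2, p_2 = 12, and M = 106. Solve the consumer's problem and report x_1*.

x_1* = 14.2857

MU_x_1 = 5/x_1, MU_x_2 = 1. Tangency: 5/x_1 = p_1/p_2.
So x_1*(p_1,p_2) = 5·p_2/p_1, independent of income; and x_2* = (M − 5·p_2)/p_2.
At the given prices: x_1* = 5·12/4.2 = 14.2857.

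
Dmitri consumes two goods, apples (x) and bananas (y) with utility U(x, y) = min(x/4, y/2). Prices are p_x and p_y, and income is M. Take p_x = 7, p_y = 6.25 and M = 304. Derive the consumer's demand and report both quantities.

x* = 30.0247, y* = 15.0123

With perfect complements, no substitution: consume in ratio x:y = 4:2.
Budget: p_x·x + p_y·(1/2)·x = M, so (4·p_x + 2·p_y)·x = 4·M.
Demand: x*(p_x,p_y,M) = 4·M/(4·p_x + 2·p_y), y* = 2·M/(4·p_x + 2·p_y).
Here 4·7 + 2·6.25 = 40.5, giving x* = 30.0247 and y* = 15.0123.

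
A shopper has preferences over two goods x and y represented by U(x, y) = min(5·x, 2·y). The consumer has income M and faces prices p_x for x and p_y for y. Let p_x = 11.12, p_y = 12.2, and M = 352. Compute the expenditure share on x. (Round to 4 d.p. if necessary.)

share on x = 0.2672

Here 2·11.12 + 5·12.2 = 83.24, giving x* = 8.4575 and y* = 21.1437.
Expenditure on x: 11.12·8.4575 = 94.0471; share = 0.2672.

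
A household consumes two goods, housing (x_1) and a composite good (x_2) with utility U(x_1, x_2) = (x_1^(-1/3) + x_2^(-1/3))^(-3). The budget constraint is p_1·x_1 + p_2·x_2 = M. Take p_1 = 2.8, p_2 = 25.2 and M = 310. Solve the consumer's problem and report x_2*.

MU_x_1 ∝ x_1^(-4/3), MU_x_2 ∝ x_2^(-4/3), so MRS = (x_2/x_1)^(4/3) = p_1/p_2.
Hence x_2/x_1 = (p_1/p_2)^(1/(4/3)), i.e. raised to the 0.75 power.
With the ratio pinned down, the budget gives x_1* = M/(p_1 + p_2·(x_2/x_1)) and x_2* = (x_2/x_1)·x_1*.
Numerically x_2/x_1 = 0.19245, so x_1* = 310/(2.8 + 25.2·0.19245) = 40.5242 and x_2* = 0.19245·40.5242 = 7.7989.

x_2* = 7.7989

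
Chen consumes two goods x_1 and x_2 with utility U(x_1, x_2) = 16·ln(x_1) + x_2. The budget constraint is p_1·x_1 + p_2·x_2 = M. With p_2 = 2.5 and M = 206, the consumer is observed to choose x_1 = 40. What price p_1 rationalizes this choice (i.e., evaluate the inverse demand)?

MU_x_1 = 16/x_1, MU_x_2 = 1. Tangency: 16/x_1 = p_1/p_2.
So x_1*(p_1,p_2) = 16·p_2/p_1, independent of income; and x_2* = (M − 16·p_2)/p_2.
Set x_1* = 40 in the demand function and solve for p_1: p_1 = 1.

p_1 = 1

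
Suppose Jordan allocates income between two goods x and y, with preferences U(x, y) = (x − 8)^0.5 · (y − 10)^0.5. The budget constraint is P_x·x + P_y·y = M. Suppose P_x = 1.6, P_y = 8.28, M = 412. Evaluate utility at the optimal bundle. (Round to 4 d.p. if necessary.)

V = 43.4642

Let x' = x−8, y' = y−10. MRS = y'/x' = P_x/P_y.
Substituting into the budget: x* = 8 + 0.5·(M − 8·P_x − 10·P_y)/P_x, and y* = 10 + 0.5·(…)/P_y.
Discretionary income = 412 − 8·1.6 − 10·8.28 = 316.4; x* = 8 + 0.5·316.4/1.6 = 106.875; y* = 10 + 0.5·316.4/8.28 = 29.1063.
Utility at the optimum: U(106.875, 29.1063) = 43.4642.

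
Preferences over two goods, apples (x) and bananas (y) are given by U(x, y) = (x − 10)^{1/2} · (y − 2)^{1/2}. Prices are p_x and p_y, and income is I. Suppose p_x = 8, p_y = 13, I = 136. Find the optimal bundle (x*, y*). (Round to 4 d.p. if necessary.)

x* = 11.875, y* = 3.1538

After buying the subsistence bundle (10, 2), a share 0.5 of the remaining income goes to x: x* = 10 + 0.5·(I − 10p_x − 2p_y)/p_x.
Discretionary income = 136 − 10·8 − 2·13 = 30; x* = 10 + 0.5·30/8 = 11.875; y* = 2 + 0.5·30/13 = 3.1538.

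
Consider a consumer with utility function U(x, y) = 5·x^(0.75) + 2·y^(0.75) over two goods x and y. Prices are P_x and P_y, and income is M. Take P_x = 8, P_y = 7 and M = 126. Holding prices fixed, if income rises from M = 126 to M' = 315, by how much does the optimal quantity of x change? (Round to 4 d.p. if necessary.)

MU_x ∝ 5·x^(-0.25), MU_y ∝ 2·y^(-0.25), so MRS = (5/2)·(y/x)^(0.25) = P_x/P_y.
Hence y/x = ((2/5)·P_x/P_y)^(1/(0.25)), i.e. raised to the 4 power.
With the ratio pinned down, the budget gives x* = M/(P_x + P_y·(y/x)) and y* = (y/x)·x*.
Numerically y/x = 0.043672, so x* = 126/(8 + 7·0.043672) = 15.1703.
At M' = 315: x* = 37.9257. Change: 37.9257 − 15.1703 = 22.7554.

Δx* = 22.7554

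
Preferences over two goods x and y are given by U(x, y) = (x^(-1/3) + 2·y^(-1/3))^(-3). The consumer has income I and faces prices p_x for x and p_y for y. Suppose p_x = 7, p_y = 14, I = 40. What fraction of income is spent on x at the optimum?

MU_x ∝ x^(-4/3), MU_y ∝ 2·y^(-4/3), so MRS = (1/2)·(y/x)^(4/3) = p_x/p_y.
Hence y/x = (2·p_x/p_y)^(1/(4/3)), i.e. raised to the 0.75 power.
With the ratio pinned down, the budget gives x* = I/(p_x + p_y·(y/x)) and y* = (y/x)·x*.
Numerically y/x = 1, so x* = 40/(7 + 14·1) = 1.9048 and y* = 1·1.9048 = 1.9048.
Expenditure on x: 7·1.9048 = 13.3333; share = 0.3333.

share on x = 0.3333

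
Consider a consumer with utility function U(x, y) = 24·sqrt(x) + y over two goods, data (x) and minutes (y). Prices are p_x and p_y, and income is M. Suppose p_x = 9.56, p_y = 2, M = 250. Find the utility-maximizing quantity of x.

Set MRS = p_x/p_y: 12·x^(−1/2) = p_x/p_y.
Thus x* = (12·p_y/p_x)² — independent of M — with the rest of income spent on y.
Plugging in: x* = (12·2/9.56)² = 6.3024.

x* = 6.3024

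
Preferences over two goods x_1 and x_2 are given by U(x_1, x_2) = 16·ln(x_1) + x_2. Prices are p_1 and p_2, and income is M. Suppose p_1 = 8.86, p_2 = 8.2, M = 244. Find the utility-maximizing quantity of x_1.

So x_1*(p_1,p_2) = 16·p_2/p_1, independent of income; and x_2* = (M − 16·p_2)/p_2.
At the given prices: x_1* = 16·8.2/8.86 = 14.8081.

x_1* = 14.8081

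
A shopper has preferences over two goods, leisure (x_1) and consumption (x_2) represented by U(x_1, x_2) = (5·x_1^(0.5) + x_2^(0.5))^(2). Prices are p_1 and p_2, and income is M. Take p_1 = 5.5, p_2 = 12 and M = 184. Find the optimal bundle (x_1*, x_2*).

x_1* = 32.8523, x_2* = 0.2761

MRS = MU_x_1/MU_x_2 = 5·(x_2/x_1)^(0.5). Set equal to p_1/p_2.
Solve for the ratio: x_2/x_1 = [(1/5)·p_1/p_2]^(2).
With the ratio pinned down, the budget gives x_1* = M/(p_1 + p_2·(x_2/x_1)) and x_2* = (x_2/x_1)·x_1*.
Numerically x_2/x_1 = 0.008403, so x_1* = 184/(5.5 + 12·0.008403) = 32.8523 and x_2* = 0.008403·32.8523 = 0.2761.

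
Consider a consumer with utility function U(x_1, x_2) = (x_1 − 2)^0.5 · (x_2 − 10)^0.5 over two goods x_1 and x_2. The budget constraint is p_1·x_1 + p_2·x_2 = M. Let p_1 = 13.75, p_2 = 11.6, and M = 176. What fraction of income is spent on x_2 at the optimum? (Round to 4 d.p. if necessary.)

MRS = (x_2−10)/(x_1−2). Tangency with p_1/p_2 gives x_2−10 = (p_1/p_2)·(x_1−2).
After buying the subsistence bundle (2, 10), a share 0.5 of the remaining income goes to x_1: x_1* = 2 + 0.5·(M − 2p_1 − 10p_2)/p_1.
Discretionary income = 176 − 2·13.75 − 10·11.6 = 32.5; x_1* = 2 + 0.5·32.5/13.75 = 3.1818; x_2* = 10 + 0.5·32.5/11.6 = 11.4009.
Expenditure on x_2: 11.6·11.4009 = 132.25; share = 0.7514.

share on x_2 = 0.7514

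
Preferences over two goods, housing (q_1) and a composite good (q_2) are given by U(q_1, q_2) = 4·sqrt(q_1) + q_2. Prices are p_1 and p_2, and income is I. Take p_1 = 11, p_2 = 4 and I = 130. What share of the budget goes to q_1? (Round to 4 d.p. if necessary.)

MU_q_1 = 2/√q_1, MU_q_2 = 1. Tangency: 2/√q_1 = p_1/p_2.
Thus q_1* = (2·p_2/p_1)² — independent of I — with the rest of income spent on q_2.
Plugging in: q_1* = (2·4/11)² = 0.5289, q_2* = 31.0455.
Expenditure on q_1: 11·0.5289 = 5.8182; share = 0.0448.

share on q_1 = 0.0448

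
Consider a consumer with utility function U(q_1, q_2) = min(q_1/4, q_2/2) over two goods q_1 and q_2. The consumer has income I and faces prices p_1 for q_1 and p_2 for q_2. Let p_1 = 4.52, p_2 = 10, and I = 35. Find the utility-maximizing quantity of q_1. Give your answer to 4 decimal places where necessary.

q_1* = 3.6765

Leontief preferences: the optimum is at the kink where q_1/4 = q_2/2, i.e. q_2 = (1/2)·q_1.
Budget: p_1·q_1 + p_2·(1/2)·q_1 = I, so (4·p_1 + 2·p_2)·q_1 = 4·I.
Demand: q_1*(p_1,p_2,I) = 4·I/(4·p_1 + 2·p_2), q_2* = 2·I/(4·p_1 + 2·p_2).
Here 4·4.52 + 2·10 = 38.08, giving q_1* = 3.6765.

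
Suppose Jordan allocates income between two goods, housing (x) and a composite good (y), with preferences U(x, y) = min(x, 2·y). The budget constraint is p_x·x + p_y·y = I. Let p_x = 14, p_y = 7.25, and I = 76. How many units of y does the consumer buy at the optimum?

Leontief preferences: the optimum is at the kink where x/2 = y/1, i.e. y = (1/2)·x.
Budget: p_x·x + p_y·(1/2)·x = I, so (2·p_x + p_y)·x = 2·I.
Demand: x*(p_x,p_y,I) = 2·I/(2·p_x + p_y), y* = I/(2·p_x + p_y).
Here 2·14 + 7.25 = 35.25, giving y* = 2.156.

y* = 2.156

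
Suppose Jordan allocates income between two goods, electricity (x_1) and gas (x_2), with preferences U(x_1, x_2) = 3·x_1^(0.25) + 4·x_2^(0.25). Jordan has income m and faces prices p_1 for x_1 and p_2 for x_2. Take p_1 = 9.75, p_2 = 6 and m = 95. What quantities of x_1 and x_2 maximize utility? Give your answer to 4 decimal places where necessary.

MRS = MU_x_1/MU_x_2 = (3/4)·(x_2/x_1)^(0.75). Set equal to p_1/p_2.
Solve for the ratio: x_2/x_1 = [(4/3)·p_1/p_2]^(4/3).
With the ratio pinned down, the budget gives x_1* = m/(p_1 + p_2·(x_2/x_1)) and x_2* = (x_2/x_1)·x_1*.
Numerically x_2/x_1 = 2.803644, so x_1* = 95/(9.75 + 6·2.803644) = 3.5752 and x_2* = 2.803644·3.5752 = 10.0236.

x_1* = 3.5752, x_2* = 10.0236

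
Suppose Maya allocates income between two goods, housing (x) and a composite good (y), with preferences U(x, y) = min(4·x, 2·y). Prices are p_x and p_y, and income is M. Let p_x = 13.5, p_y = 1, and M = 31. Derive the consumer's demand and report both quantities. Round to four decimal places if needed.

Demand: x*(p_x,p_y,M) = 2·M/(2·p_x + 4·p_y), y* = 4·M/(2·p_x + 4·p_y).
Here 2·13.5 + 4·1 = 31, giving x* = 2 and y* = 4.

x* = 2, y* = 4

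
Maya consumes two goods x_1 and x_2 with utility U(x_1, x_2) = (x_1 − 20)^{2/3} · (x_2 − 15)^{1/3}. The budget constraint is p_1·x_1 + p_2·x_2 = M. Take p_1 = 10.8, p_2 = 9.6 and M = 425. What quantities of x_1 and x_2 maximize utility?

x_1* = 24.0123, x_2* = 17.2569

Let x_1' = x_1−20, x_2' = x_2−15. MRS = 2·x_2'/x_1' = p_1/p_2.
Substituting into the budget: x_1* = 20 + 2/3·(M − 20·p_1 − 15·p_2)/p_1, and x_2* = 15 + 1/3·(…)/p_2.
Discretionary income = 425 − 20·10.8 − 15·9.6 = 65; x_1* = 20 + 2/3·65/10.8 = 24.0123; x_2* = 15 + 1/3·65/9.6 = 17.2569.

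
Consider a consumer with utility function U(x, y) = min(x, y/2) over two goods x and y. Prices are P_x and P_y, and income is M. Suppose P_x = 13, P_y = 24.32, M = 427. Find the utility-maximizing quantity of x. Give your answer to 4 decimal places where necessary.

x* = 6.9273

Leontief preferences: the optimum is at the kink where x/1 = y/2, i.e. y = 2·x.
Budget: P_x·x + P_y·2·x = M, so (P_x + 2·P_y)·x = M.
Demand: x*(P_x,P_y,M) = M/(P_x + 2·P_y), y* = 2·M/(P_x + 2·P_y).
Here 13 + 2·24.32 = 61.64, giving x* = 6.9273.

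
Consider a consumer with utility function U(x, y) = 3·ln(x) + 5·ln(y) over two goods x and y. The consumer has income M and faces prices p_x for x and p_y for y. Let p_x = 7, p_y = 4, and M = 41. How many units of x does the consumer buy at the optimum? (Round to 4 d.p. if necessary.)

The MRS is (3/5)·y/x. Set MRS = p_x/p_y.
So 3·p_y·y = 5·p_x·x; combined with the budget, a share 0.375 of income goes to x.
Demand: x*(p_x,p_y,M) = 0.375·M/p_x and y* = 0.625·M/p_y.
At p_x=7, p_y=4, M=41: x* = 0.375·41/7 = 2.1964.

x* = 2.1964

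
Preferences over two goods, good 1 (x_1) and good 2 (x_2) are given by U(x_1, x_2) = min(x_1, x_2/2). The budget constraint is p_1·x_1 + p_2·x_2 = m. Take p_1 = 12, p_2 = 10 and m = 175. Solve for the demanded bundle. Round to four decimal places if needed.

Leontief preferences: the optimum is at the kink where x_1/1 = x_2/2, i.e. x_2 = 2·x_1.
Budget: p_1·x_1 + p_2·2·x_1 = m, so (p_1 + 2·p_2)·x_1 = m.
Demand: x_1*(p_1,p_2,m) = m/(p_1 + 2·p_2), x_2* = 2·m/(p_1 + 2·p_2).
Here 12 + 2·10 = 32, giving x_1* = 5.4688 and x_2* = 10.9375.

x_1* = 5.4688, x_2* = 10.9375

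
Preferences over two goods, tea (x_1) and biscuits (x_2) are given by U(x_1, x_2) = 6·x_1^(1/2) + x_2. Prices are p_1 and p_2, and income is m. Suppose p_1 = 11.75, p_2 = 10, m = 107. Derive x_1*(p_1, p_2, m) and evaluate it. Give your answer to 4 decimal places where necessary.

x_1* = 6.5188

Set MRS = p_1/p_2: 3·x_1^(−1/2) = p_1/p_2.
Thus x_1* = (3·p_2/p_1)² — independent of m — with the rest of income spent on x_2.
Plugging in: x_1* = (3·10/11.75)² = 6.5188.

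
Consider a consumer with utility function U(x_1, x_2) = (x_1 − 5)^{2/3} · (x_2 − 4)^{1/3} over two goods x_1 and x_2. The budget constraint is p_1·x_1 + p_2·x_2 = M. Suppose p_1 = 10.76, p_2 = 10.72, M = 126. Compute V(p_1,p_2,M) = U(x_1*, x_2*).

V = 1.4436

Let x_1' = x_1−5, x_2' = x_2−4. MRS = 2·x_2'/x_1' = p_1/p_2.
Substituting into the budget: x_1* = 5 + 2/3·(M − 5·p_1 − 4·p_2)/p_1, and x_2* = 4 + 1/3·(…)/p_2.
Discretionary income = 126 − 5·10.76 − 4·10.72 = 29.32; x_1* = 5 + 2/3·29.32/10.76 = 6.8166; x_2* = 4 + 1/3·29.32/10.72 = 4.9117.
Utility at the optimum: U(6.8166, 4.9117) = 1.4436.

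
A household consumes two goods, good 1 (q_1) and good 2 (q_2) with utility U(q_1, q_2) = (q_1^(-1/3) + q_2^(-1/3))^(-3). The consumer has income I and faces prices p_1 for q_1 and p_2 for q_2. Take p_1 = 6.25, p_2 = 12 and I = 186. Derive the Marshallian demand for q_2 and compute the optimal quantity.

q_2* = 8.3805

From the CES first-order condition, (q_2/q_1)^(4/3) = p_1/p_2.
Solve for the ratio: q_2/q_1 = [p_1/p_2]^(0.75).
Substitute q_2 = (q_2/q_1)·q_1 into the budget: q_1* = I/(p_1 + p_2·(q_2/q_1)).
Numerically q_2/q_1 = 0.61309, so q_1* = 186/(6.25 + 12·0.61309) = 13.6694 and q_2* = 0.61309·13.6694 = 8.3805.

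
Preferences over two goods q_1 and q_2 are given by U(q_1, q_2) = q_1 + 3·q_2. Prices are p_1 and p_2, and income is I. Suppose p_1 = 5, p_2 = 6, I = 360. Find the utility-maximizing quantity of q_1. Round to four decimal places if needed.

q_2 gives more utility per dollar, so spend all income on q_2: q_2* = I/p_2, q_1* = 0.
Numerically: q_1* = 0, q_2* = 60.

q_1* = 0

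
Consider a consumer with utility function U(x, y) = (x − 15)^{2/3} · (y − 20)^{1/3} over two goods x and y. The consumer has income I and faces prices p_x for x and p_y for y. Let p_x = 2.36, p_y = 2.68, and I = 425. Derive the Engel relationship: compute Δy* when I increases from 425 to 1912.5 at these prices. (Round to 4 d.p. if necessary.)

This is Cobb-Douglas in (x−15, y−20): tangency gives 2/3·p_y·(y−20) = 1/3·p_x·(x−15).
Substituting into the budget: x* = 15 + 2/3·(I − 15·p_x − 20·p_y)/p_x, and y* = 20 + 1/3·(…)/p_y.
Discretionary income = 425 − 15·2.36 − 20·2.68 = 336; y* = 20 + 1/3·336/2.68 = 61.791.
At I' = 1912.5: y* = 246.8035. Change: 246.8035 − 61.791 = 185.0124.

Δy* = 185.0124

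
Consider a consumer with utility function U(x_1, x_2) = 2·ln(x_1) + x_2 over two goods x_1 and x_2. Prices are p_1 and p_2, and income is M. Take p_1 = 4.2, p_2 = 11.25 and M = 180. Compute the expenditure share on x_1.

So x_1*(p_1,p_2) = 2·p_2/p_1, independent of income; and x_2* = (M − 2·p_2)/p_2.
At the given prices: x_1* = 2·11.25/4.2 = 5.3571, and x_2* = 14.
Expenditure on x_1: 4.2·5.3571 = 22.5; share = 0.125.

share on x_1 = 0.125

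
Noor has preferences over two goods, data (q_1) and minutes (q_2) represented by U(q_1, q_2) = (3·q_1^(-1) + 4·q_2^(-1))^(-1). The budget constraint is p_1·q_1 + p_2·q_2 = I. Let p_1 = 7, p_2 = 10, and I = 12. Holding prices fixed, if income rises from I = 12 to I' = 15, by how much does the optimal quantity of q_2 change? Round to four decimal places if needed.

Δq_2* = 0.174

Substitute q_2 = (q_2/q_1)·q_1 into the budget: q_1* = I/(p_1 + p_2·(q_2/q_1)).
Numerically q_2/q_1 = 0.966092, so q_1* = 12/(7 + 10·0.966092) = 0.7202 and q_2* = 0.966092·0.7202 = 0.6958.
At I' = 15: q_2* = 0.8698. Change: 0.8698 − 0.6958 = 0.174.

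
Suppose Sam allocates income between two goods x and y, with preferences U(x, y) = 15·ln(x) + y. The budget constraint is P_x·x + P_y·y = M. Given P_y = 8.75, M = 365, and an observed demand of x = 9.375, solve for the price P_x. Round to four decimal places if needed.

MU_x = 15/x, MU_y = 1. Tangency: 15/x = P_x/P_y.
So x*(P_x,P_y) = 15·P_y/P_x, independent of income; and y* = (M − 15·P_y)/P_y.
Set x* = 9.375 in the demand function and solve for P_x: P_x = 14.

P_x = 14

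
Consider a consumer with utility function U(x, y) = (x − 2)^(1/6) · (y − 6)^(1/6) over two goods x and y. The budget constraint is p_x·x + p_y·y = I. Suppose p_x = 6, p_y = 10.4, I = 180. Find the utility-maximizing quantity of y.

This is Cobb-Douglas in (x−2, y−6): tangency gives 1/6·p_y·(y−6) = 1/6·p_x·(x−2).
After buying the subsistence bundle (2, 6), a share 0.5 of the remaining income goes to x: x* = 2 + 0.5·(I − 2p_x − 6p_y)/p_x.
Discretionary income = 180 − 2·6 − 6·10.4 = 105.6; y* = 6 + 0.5·105.6/10.4 = 11.0769.

y* = 11.0769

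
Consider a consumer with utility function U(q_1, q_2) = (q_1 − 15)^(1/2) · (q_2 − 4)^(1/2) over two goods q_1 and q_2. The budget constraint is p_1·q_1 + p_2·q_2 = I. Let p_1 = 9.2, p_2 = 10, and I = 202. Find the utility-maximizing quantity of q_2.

q_2* = 5.2

MRS = (q_2−4)/(q_1−15). Tangency with p_1/p_2 gives q_2−4 = (p_1/p_2)·(q_1−15).
Substituting into the budget: q_1* = 15 + 0.5·(I − 15·p_1 − 4·p_2)/p_1, and q_2* = 4 + 0.5·(…)/p_2.
Discretionary income = 202 − 15·9.2 − 4·10 = 24; q_2* = 4 + 0.5·24/10 = 5.2.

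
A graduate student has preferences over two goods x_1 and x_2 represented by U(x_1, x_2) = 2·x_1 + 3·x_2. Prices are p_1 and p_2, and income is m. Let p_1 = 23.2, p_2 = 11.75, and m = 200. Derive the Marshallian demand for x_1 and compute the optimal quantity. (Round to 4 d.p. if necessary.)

x_1* = 0

Linear utility — the consumer picks whichever good has higher MU/price: 2/23.2 = 0.0862 vs 3/11.75 = 0.2553.
x_2 gives more utility per dollar, so spend all income on x_2: x_2* = m/p_2, x_1* = 0.
Numerically: x_1* = 0, x_2* = 17.0213.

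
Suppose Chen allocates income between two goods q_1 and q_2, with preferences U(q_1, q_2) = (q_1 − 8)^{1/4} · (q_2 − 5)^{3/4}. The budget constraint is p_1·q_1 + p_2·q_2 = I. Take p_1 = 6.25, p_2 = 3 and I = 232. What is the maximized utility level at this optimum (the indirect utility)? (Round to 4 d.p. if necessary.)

V = 26.405

Let q_1' = q_1−8, q_2' = q_2−5. MRS = (1/3)·q_2'/q_1' = p_1/p_2.
Substituting into the budget: q_1* = 8 + 0.25·(I − 8·p_1 − 5·p_2)/p_1, and q_2* = 5 + 0.75·(…)/p_2.
Discretionary income = 232 − 8·6.25 − 5·3 = 167; q_1* = 8 + 0.25·167/6.25 = 14.68; q_2* = 5 + 0.75·167/3 = 46.75.
Utility at the optimum: U(14.68, 46.75) = 26.405.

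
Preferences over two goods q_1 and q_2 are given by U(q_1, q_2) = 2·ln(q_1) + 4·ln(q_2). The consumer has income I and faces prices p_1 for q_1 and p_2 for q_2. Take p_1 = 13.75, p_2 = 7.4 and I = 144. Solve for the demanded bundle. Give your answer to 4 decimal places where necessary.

MU_q_1/MU_q_2 = (2·q_2)/(4·q_1); tangency sets this equal to p_1/p_2.
So 2·p_2·q_2 = 4·p_1·q_1; combined with the budget, a share 1/3 of income goes to q_1.
Demand: q_1*(p_1,p_2,I) = 1/3·I/p_1 and q_2* = 2/3·I/p_2.
At p_1=13.75, p_2=7.4, I=144: q_1* = 1/3·144/13.75 = 3.4909, q_2* = 12.973.

q_1* = 3.4909, q_2* = 12.973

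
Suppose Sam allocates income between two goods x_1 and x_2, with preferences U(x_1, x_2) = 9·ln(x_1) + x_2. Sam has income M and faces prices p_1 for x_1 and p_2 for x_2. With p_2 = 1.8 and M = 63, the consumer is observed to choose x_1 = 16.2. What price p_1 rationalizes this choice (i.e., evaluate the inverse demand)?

p_1 = 1

Set MRS = p_1/p_2: (9/x_1)/1 = p_1/p_2.
So x_1*(p_1,p_2) = 9·p_2/p_1, independent of income; and x_2* = (M − 9·p_2)/p_2.
Set x_1* = 16.2 in the demand function and solve for p_1: p_1 = 1.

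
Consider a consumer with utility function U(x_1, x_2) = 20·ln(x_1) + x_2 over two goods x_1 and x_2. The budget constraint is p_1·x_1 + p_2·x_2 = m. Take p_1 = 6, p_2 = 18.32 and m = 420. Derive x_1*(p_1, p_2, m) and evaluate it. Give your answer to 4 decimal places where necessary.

Set MRS = p_1/p_2: (20/x_1)/1 = p_1/p_2.
So x_1*(p_1,p_2) = 20·p_2/p_1, independent of income; and x_2* = (m − 20·p_2)/p_2.
At the given prices: x_1* = 20·18.32/6 = 61.0667.

x_1* = 61.0667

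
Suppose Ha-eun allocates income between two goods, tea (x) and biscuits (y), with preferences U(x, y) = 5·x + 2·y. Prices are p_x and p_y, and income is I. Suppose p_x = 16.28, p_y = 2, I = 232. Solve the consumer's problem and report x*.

x* = 0

Perfect substitutes: compare marginal utility per dollar. 5/p_x vs 2/p_y → 0.3071 vs 1.
y gives more utility per dollar, so spend all income on y: y* = I/p_y, x* = 0.
Numerically: x* = 0, y* = 116.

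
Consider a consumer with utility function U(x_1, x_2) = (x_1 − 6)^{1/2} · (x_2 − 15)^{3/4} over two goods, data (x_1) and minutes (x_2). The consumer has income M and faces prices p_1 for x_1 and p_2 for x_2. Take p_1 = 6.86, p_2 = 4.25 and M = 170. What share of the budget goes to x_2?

MRS = (2/3)·(x_2−15)/(x_1−6). Tangency with p_1/p_2 gives x_2−15 = (3/2)·(p_1/p_2)·(x_1−6).
Substituting into the budget: x_1* = 6 + 0.4·(M − 6·p_1 − 15·p_2)/p_1, and x_2* = 15 + 0.6·(…)/p_2.
Discretionary income = 170 − 6·6.86 − 15·4.25 = 65.09; x_1* = 6 + 0.4·65.09/6.86 = 9.7953; x_2* = 15 + 0.6·65.09/4.25 = 24.1892.
Expenditure on x_2: 4.25·24.1892 = 102.804; share = 0.6047.

share on x_2 = 0.6047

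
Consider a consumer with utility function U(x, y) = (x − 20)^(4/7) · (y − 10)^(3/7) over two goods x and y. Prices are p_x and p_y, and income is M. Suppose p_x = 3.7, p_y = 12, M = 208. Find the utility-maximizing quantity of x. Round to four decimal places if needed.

x* = 22.1622

Let x' = x−20, y' = y−10. MRS = (4/3)·y'/x' = p_x/p_y.
Substituting into the budget: x* = 20 + 4/7·(M − 20·p_x − 10·p_y)/p_x, and y* = 10 + 3/7·(…)/p_y.
Discretionary income = 208 − 20·3.7 − 10·12 = 14; x* = 20 + 4/7·14/3.7 = 22.1622.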